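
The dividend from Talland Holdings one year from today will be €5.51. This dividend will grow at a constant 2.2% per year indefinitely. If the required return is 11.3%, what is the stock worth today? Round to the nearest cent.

Growing perpetuity: P = D₁ / (r − g) = €5.5100 / (0.113 − 0.022) = €60.55

€60.55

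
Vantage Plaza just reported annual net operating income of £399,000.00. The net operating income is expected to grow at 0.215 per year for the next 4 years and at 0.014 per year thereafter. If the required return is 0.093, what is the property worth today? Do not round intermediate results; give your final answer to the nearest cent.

£9913935.12

D_1 = 484785.00000
D_2 = 589013.77500
D_3 = 715651.73663
D_4 = 869516.86000
Terminal value at year 4: TV = D_4×(1+g_2)/(r−g_2) = 881690.09604/0.079 = 11160634.12708
P_0 = D_1/(1+r)^1 + D_2/(1+r)^2 + D_3/(1+r)^3 + D_4/(1+r)^4 + TV/(1+r)^4
    = 443536.13907 + 493043.37508 + 548076.57889 + 609252.55567 + 7820026.47408 = 9913935.12280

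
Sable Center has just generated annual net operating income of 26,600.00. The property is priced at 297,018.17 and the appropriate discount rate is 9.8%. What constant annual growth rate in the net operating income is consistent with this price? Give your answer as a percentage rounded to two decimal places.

P = D₀(1+g)/(r−g) ⇒ P(r−g) = D₀(1+g) ⇒ g(P+D₀) = P·r − D₀
g = (P·r − D₀)/(P + D₀) = (297,018.17×0.098 − 26,600.00) / (297,018.17 + 26,600.00) = 0.007749

0.77%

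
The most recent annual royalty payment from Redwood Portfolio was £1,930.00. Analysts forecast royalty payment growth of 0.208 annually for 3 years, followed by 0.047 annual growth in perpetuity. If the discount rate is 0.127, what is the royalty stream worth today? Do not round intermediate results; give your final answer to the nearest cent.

£37768.80

D_1 = 2331.44000
D_2 = 2816.37952
D_3 = 3402.18646
Terminal value at year 3: TV = D_3×(1+g_2)/(r−g_2) = 3562.08922/0.08 = 44526.11530
P_0 = D_1/(1+r)^1 + D_2/(1+r)^2 + D_3/(1+r)^3 + TV/(1+r)^3
    = 2068.71340 + 2217.39644 + 2376.76566 + 31105.92055 = 37768.79605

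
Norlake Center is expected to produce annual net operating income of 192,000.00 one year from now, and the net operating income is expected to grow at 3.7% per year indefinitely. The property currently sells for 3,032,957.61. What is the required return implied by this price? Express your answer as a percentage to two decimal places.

P = D₁/(r − g) ⇒ r = D₁/P + g = 192,000.0000/3,032,957.61 + 0.037 = 0.063305 + 0.037 = 0.100305

10.03%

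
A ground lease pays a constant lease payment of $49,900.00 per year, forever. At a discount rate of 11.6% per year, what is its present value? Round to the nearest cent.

Level perpetuity: PV = C / r = $49,900.00 / 0.116 = $430,172.41

$430172.41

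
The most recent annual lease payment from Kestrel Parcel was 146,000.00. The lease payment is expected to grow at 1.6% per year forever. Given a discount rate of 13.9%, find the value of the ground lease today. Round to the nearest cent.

D₁ = D₀ × (1 + g) = 146,000.00 × 1.016 = 148,336.0000
Growing perpetuity: P = D₁ / (r − g) = 148,336.0000 / (0.139 − 0.016) = 1,205,983.74

1205983.74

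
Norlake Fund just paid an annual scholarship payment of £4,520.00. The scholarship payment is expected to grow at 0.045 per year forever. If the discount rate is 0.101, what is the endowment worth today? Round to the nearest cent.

£84346.43

D₁ = D₀ × (1 + g) = £4,520.00 × 1.045 = £4,723.4000
Growing perpetuity: P = D₁ / (r − g) = £4,723.4000 / (0.101 − 0.045) = £84,346.43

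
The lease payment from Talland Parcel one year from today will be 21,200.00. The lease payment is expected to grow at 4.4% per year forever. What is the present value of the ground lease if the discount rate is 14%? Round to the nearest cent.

220833.33

Growing perpetuity: P = D₁ / (r − g) = 21,200.0000 / (0.14 − 0.044) = 220,833.33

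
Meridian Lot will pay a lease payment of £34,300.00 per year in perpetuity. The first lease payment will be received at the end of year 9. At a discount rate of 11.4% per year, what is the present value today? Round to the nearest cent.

£126855.04

Value at end of year 8: C / r = £34,300.00 / 0.114 = £300,877.1930
Discount to today: PV = £300,877.1930 / (1 + 0.114)^8 = £300,877.1930 / 2.371819 = £126,855.04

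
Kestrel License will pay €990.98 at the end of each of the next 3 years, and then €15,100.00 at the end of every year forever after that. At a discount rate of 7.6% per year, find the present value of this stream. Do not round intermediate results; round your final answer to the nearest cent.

€162059.86

PV of 3-year annuity: €990.98 × [1 − (1+0.076)^−3] / 0.076 = 2572.39709
Perpetuity value at year 3: €15,100.00 / 0.076 = 198684.21053
PV of perpetuity: 198684.21053 / (1+0.076)^3 = 159487.45982
Total PV = 2572.39709 + 159487.45982 = 162059.85690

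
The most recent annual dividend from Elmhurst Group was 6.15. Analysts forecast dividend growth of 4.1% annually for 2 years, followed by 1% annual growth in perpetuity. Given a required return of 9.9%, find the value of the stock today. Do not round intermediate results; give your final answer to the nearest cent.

D_1 = 6.40215
D_2 = 6.66464
Terminal value at year 2: TV = D_2×(1+g_2)/(r−g_2) = 6.73128/0.089 = 75.63241
P_0 = D_1/(1+r)^1 + D_2/(1+r)^2 + TV/(1+r)^2
    = 5.82543 + 5.51799 + 62.61993 = 73.96335

73.96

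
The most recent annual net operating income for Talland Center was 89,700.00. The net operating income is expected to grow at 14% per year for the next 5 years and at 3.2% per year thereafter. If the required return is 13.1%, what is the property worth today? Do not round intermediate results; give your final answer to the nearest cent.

1432176.32

D_1 = 102258.00000
D_2 = 116574.12000
D_3 = 132894.49680
D_4 = 151499.72635
D_5 = 172709.68804
Terminal value at year 5: TV = D_5×(1+g_2)/(r−g_2) = 178236.39806/0.099 = 1800367.65716
P_0 = D_1/(1+r)^1 + D_2/(1+r)^2 + D_3/(1+r)^3 + D_4/(1+r)^4 + D_5/(1+r)^5 + TV/(1+r)^5
    = 90413.79310 + 91133.26626 + 91858.46466 + 92589.43388 + 93326.21982 + 972855.13999 = 1432176.31771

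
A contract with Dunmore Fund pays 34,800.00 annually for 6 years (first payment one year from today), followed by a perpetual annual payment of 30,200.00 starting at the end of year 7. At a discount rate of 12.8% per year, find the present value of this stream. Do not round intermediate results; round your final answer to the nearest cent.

PV of 6-year annuity: 34,800.00 × [1 − (1+0.128)^−6] / 0.128 = 139893.00875
Perpetuity value at year 6: 30,200.00 / 0.128 = 235937.50000
PV of perpetuity: 235937.50000 / (1+0.128)^6 = 114536.09586
Total PV = 139893.00875 + 114536.09586 = 254429.10460

254429.10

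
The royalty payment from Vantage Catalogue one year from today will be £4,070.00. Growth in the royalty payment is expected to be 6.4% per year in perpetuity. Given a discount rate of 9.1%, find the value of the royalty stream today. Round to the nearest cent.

Growing perpetuity: P = D₁ / (r − g) = £4,070.0000 / (0.091 − 0.064) = £150,740.74

£150740.74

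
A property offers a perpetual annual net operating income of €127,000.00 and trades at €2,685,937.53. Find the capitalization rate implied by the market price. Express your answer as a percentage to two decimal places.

P = C/r ⇒ r = C/P = €127,000.00/€2,685,937.53 = 0.047283

4.73%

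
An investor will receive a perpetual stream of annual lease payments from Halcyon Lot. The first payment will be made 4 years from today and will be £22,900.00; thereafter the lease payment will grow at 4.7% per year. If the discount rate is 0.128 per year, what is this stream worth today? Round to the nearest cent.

Value at end of year 3: C₁ / (r − g) = £22,900.00 / (0.128 − 0.047) = £282,716.0494
Discount to today: PV = £282,716.0494 / (1 + 0.128)^3 = £282,716.0494 / 1.435249 = £196,980.47

£196980.47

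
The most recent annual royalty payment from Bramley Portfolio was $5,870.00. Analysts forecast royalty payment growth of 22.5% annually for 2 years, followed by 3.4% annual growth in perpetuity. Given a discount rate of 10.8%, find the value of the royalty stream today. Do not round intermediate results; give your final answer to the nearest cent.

$113923.12

D_1 = 7190.75000
D_2 = 8808.66875
Terminal value at year 2: TV = D_2×(1+g_2)/(r−g_2) = 9108.16349/0.074 = 123083.29037
P_0 = D_1/(1+r)^1 + D_2/(1+r)^2 + TV/(1+r)^2
    = 6489.84657 + 7175.14625 + 100258.12468 = 113923.11750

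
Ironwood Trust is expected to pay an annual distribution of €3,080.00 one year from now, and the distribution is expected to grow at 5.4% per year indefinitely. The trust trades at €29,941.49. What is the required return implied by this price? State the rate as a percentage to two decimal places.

15.69%

P = D₁/(r − g) ⇒ r = D₁/P + g = €3,080.0000/€29,941.49 + 0.054 = 0.102867 + 0.054 = 0.156867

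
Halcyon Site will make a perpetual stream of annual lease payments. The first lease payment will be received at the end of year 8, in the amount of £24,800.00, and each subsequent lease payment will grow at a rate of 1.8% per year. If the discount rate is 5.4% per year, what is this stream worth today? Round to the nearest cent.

Value at end of year 7: C₁ / (r − g) = £24,800.00 / (0.054 − 0.018) = £688,888.8889
Discount to today: PV = £688,888.8889 / (1 + 0.054)^7 = £688,888.8889 / 1.445055 = £476,721.68

£476721.68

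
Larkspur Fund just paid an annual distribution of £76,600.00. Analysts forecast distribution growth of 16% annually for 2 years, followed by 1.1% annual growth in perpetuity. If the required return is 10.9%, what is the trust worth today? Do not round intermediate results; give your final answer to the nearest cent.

D_1 = 88856.00000
D_2 = 103072.96000
Terminal value at year 2: TV = D_2×(1+g_2)/(r−g_2) = 104206.76256/0.098 = 1063334.31184
P_0 = D_1/(1+r)^1 + D_2/(1+r)^2 + TV/(1+r)^2
    = 80122.63300 + 83807.26265 + 864583.08717 = 1028512.98283

£1028512.98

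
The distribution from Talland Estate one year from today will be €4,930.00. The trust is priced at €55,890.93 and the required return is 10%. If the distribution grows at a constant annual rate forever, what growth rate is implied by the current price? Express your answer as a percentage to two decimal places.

P = D₁/(r−g) ⇒ g = r − D₁/P = 0.1 − €4,930.00/€55,890.93 = 0.011792

1.18%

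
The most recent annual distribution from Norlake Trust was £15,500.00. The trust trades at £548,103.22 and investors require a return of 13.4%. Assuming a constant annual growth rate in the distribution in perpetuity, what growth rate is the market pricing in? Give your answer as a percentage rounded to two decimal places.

P = D₀(1+g)/(r−g) ⇒ P(r−g) = D₀(1+g) ⇒ g(P+D₀) = P·r − D₀
g = (P·r − D₀)/(P + D₀) = (£548,103.22×0.134 − £15,500.00) / (£548,103.22 + £15,500.00) = 0.102813

10.28%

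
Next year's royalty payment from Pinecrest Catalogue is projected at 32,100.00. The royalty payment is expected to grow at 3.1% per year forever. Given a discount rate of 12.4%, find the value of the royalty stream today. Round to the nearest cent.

345161.29

Growing perpetuity: P = D₁ / (r − g) = 32,100.0000 / (0.124 − 0.031) = 345,161.29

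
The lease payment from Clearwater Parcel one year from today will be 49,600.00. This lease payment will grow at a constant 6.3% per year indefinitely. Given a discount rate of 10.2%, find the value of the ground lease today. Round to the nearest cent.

1271794.87

Growing perpetuity: P = D₁ / (r − g) = 49,600.0000 / (0.102 − 0.063) = 1,271,794.87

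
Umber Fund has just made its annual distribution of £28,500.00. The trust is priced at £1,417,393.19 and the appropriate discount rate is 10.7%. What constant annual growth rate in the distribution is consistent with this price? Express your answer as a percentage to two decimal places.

8.52%

P = D₀(1+g)/(r−g) ⇒ P(r−g) = D₀(1+g) ⇒ g(P+D₀) = P·r − D₀
g = (P·r − D₀)/(P + D₀) = (£1,417,393.19×0.107 − £28,500.00) / (£1,417,393.19 + £28,500.00) = 0.085180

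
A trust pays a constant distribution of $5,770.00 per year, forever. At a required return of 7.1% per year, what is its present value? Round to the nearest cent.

$81267.61

Level perpetuity: PV = C / r = $5,770.00 / 0.071 = $81,267.61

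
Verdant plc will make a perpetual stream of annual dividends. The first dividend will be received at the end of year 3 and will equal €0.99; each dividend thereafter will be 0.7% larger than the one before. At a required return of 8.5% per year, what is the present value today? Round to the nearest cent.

Value at end of year 2: C₁ / (r − g) = €0.99 / (0.085 − 0.007) = €12.6923
Discount to today: PV = €12.6923 / (1 + 0.085)^2 = €12.6923 / 1.177225 = €10.78

€10.78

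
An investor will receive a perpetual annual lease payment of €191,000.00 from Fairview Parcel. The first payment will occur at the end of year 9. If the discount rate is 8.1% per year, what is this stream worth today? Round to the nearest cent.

Value at end of year 8: C / r = €191,000.00 / 0.081 = €2,358,024.6914
Discount to today: PV = €2,358,024.6914 / (1 + 0.081)^8 = €2,358,024.6914 / 1.864685 = €1,264,569.77

€1264569.77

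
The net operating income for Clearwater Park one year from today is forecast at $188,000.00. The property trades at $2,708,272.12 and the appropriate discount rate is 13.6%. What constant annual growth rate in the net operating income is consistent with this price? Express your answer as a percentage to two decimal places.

P = D₁/(r−g) ⇒ g = r − D₁/P = 0.136 − $188,000.00/$2,708,272.12 = 0.066583

6.66%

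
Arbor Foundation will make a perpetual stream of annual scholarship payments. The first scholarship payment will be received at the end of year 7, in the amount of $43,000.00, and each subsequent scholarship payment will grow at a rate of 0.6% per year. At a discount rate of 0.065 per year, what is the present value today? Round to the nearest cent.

$499480.80

Value at end of year 6: C₁ / (r − g) = $43,000.00 / (0.065 − 0.006) = $728,813.5593
Discount to today: PV = $728,813.5593 / (1 + 0.065)^6 = $728,813.5593 / 1.459142 = $499,480.80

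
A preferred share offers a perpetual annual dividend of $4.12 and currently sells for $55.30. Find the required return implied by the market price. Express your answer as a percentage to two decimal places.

P = C/r ⇒ r = C/P = $4.12/$55.30 = 0.074503

7.45%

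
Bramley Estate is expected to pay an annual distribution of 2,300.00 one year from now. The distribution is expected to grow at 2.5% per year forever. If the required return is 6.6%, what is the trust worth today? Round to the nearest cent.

Growing perpetuity: P = D₁ / (r − g) = 2,300.0000 / (0.066 − 0.025) = 56,097.56

56097.56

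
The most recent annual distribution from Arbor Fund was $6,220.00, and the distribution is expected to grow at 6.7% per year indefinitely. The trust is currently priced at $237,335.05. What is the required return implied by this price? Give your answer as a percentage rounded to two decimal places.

D₁ = $6,220.00 × 1.067 = $6,636.7400
P = D₁/(r − g) ⇒ r = D₁/P + g = $6,636.7400/$237,335.05 + 0.067 = 0.027964 + 0.067 = 0.094964

9.50%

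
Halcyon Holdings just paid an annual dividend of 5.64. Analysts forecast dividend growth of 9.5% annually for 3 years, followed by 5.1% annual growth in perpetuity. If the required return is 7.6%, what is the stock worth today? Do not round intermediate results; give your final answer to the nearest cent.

267.41

D_1 = 6.17580
D_2 = 6.76250
D_3 = 7.40494
Terminal value at year 3: TV = D_3×(1+g_2)/(r−g_2) = 7.78259/0.025 = 311.30362
P_0 = D_1/(1+r)^1 + D_2/(1+r)^2 + D_3/(1+r)^3 + TV/(1+r)^3
    = 5.73959 + 5.84094 + 5.94408 + 249.88912 = 267.41374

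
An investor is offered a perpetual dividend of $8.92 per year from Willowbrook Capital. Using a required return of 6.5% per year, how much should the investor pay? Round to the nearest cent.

$137.23

Level perpetuity: PV = C / r = $8.92 / 0.065 = $137.23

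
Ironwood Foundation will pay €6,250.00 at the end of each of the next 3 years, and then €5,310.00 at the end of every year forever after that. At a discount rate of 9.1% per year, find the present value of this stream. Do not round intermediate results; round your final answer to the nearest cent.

PV of 3-year annuity: €6,250.00 × [1 − (1+0.091)^−3] / 0.091 = 15792.43832
Perpetuity value at year 3: €5,310.00 / 0.091 = 58351.64835
PV of perpetuity: 58351.64835 / (1+0.091)^3 = 44934.39276
Total PV = 15792.43832 + 44934.39276 = 60726.83107

€60726.83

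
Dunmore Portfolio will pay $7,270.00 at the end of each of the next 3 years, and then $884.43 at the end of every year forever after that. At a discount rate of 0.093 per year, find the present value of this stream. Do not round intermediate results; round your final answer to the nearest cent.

PV of 3-year annuity: $7,270.00 × [1 − (1+0.093)^−3] / 0.093 = 18304.56319
Perpetuity value at year 3: $884.43 / 0.093 = 9510.00000
PV of perpetuity: 9510.00000 / (1+0.093)^3 = 7283.16302
Total PV = 18304.56319 + 7283.16302 = 25587.72622

$25587.73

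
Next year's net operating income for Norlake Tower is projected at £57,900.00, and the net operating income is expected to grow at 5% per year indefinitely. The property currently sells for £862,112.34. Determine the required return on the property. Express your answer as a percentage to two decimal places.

11.72%

P = D₁/(r − g) ⇒ r = D₁/P + g = £57,900.0000/£862,112.34 + 0.05 = 0.067161 + 0.05 = 0.117161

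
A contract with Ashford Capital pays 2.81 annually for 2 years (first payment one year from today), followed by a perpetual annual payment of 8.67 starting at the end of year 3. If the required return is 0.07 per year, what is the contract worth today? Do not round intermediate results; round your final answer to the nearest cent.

PV of 2-year annuity: 2.81 × [1 − (1+0.07)^−2] / 0.07 = 5.08053
Perpetuity value at year 2: 8.67 / 0.07 = 123.85714
PV of perpetuity: 123.85714 / (1+0.07)^2 = 108.18163
Total PV = 5.08053 + 108.18163 = 113.26216

113.26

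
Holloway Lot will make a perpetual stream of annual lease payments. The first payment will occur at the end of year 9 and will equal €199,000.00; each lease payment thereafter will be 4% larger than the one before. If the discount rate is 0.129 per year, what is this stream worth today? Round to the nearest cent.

Value at end of year 8: C₁ / (r − g) = €199,000.00 / (0.129 − 0.04) = €2,235,955.0562
Discount to today: PV = €2,235,955.0562 / (1 + 0.129)^8 = €2,235,955.0562 / 2.639682 = €847,054.85

€847054.85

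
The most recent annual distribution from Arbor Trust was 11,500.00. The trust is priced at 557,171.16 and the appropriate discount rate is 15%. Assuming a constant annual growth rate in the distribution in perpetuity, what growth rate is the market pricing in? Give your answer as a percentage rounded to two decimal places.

P = D₀(1+g)/(r−g) ⇒ P(r−g) = D₀(1+g) ⇒ g(P+D₀) = P·r − D₀
g = (P·r − D₀)/(P + D₀) = (557,171.16×0.15 − 11,500.00) / (557,171.16 + 11,500.00) = 0.126744

12.67%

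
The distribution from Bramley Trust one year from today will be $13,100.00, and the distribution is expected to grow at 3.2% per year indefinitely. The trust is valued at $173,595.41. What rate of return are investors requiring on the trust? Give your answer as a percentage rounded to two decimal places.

10.75%

P = D₁/(r − g) ⇒ r = D₁/P + g = $13,100.0000/$173,595.41 + 0.032 = 0.075463 + 0.032 = 0.107463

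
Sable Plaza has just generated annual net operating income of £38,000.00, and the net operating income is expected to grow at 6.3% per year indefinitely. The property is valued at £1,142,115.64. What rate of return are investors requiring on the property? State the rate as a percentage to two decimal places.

9.84%

D₁ = £38,000.00 × 1.063 = £40,394.0000
P = D₁/(r − g) ⇒ r = D₁/P + g = £40,394.0000/£1,142,115.64 + 0.063 = 0.035368 + 0.063 = 0.098368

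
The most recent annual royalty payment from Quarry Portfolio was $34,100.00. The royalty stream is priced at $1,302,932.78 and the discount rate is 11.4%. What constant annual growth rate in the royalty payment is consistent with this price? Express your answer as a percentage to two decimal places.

P = D₀(1+g)/(r−g) ⇒ P(r−g) = D₀(1+g) ⇒ g(P+D₀) = P·r − D₀
g = (P·r − D₀)/(P + D₀) = ($1,302,932.78×0.114 − $34,100.00) / ($1,302,932.78 + $34,100.00) = 0.085588

8.56%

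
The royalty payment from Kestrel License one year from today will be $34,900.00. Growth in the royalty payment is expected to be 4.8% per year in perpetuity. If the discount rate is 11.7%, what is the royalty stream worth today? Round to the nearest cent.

Growing perpetuity: P = D₁ / (r − g) = $34,900.0000 / (0.117 − 0.048) = $505,797.10

$505797.10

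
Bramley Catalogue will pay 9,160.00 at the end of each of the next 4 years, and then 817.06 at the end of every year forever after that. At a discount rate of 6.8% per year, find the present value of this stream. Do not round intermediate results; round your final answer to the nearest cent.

40402.95

PV of 4-year annuity: 9,160.00 × [1 − (1+0.068)^−4] / 0.068 = 31167.45834
Perpetuity value at year 4: 817.06 / 0.068 = 12015.58824
PV of perpetuity: 12015.58824 / (1+0.068)^4 = 9235.49178
Total PV = 31167.45834 + 9235.49178 = 40402.95012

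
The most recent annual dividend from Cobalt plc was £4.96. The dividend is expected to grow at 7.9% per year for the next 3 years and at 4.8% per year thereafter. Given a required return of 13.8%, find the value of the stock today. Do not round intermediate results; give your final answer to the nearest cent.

£62.62

D_1 = 5.35184
D_2 = 5.77464
D_3 = 6.23083
Terminal value at year 3: TV = D_3×(1+g_2)/(r−g_2) = 6.52991/0.09 = 72.55457
P_0 = D_1/(1+r)^1 + D_2/(1+r)^2 + D_3/(1+r)^3 + TV/(1+r)^3
    = 4.70285 + 4.45903 + 4.22785 + 49.23093 = 62.62065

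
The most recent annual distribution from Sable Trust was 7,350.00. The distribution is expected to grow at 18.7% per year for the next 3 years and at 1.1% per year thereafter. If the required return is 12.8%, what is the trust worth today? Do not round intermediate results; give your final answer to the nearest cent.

D_1 = 8724.45000
D_2 = 10355.92215
D_3 = 12292.47959
Terminal value at year 3: TV = D_3×(1+g_2)/(r−g_2) = 12427.69687/0.117 = 106219.63135
P_0 = D_1/(1+r)^1 + D_2/(1+r)^2 + D_3/(1+r)^3 + TV/(1+r)^3
    = 7734.44149 + 8138.99118 + 8564.70082 + 74007.79941 = 98445.93290

98445.93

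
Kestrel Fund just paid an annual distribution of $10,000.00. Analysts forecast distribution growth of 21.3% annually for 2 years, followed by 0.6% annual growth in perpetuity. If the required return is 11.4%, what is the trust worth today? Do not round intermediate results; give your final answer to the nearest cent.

D_1 = 12130.00000
D_2 = 14713.69000
Terminal value at year 2: TV = D_2×(1+g_2)/(r−g_2) = 14801.97214/0.108 = 137055.29759
P_0 = D_1/(1+r)^1 + D_2/(1+r)^2 + TV/(1+r)^2
    = 10888.68941 + 11856.35570 + 110439.75774 = 133184.80285

$133184.80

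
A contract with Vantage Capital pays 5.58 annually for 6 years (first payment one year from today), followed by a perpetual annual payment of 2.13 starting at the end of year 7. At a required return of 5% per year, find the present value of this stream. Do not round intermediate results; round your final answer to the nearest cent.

PV of 6-year annuity: 5.58 × [1 − (1+0.05)^−6] / 0.05 = 28.32236
Perpetuity value at year 6: 2.13 / 0.05 = 42.60000
PV of perpetuity: 42.60000 / (1+0.05)^6 = 31.78878
Total PV = 28.32236 + 31.78878 = 60.11114

60.11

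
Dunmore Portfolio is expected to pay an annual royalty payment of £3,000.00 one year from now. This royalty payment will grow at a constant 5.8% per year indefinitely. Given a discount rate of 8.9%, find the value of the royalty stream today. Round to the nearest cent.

Growing perpetuity: P = D₁ / (r − g) = £3,000.0000 / (0.089 − 0.058) = £96,774.19

£96774.19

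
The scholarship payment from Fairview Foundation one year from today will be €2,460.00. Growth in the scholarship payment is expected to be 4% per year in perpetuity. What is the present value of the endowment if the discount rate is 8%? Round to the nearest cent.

Growing perpetuity: P = D₁ / (r − g) = €2,460.0000 / (0.08 − 0.04) = €61,500.00

€61500.00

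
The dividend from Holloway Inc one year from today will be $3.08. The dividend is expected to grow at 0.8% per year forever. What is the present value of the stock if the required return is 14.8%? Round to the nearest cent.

$22.00

Growing perpetuity: P = D₁ / (r − g) = $3.0800 / (0.148 − 0.008) = $22.00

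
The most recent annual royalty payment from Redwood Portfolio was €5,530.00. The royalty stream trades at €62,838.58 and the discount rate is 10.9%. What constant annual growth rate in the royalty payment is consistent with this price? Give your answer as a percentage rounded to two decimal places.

P = D₀(1+g)/(r−g) ⇒ P(r−g) = D₀(1+g) ⇒ g(P+D₀) = P·r − D₀
g = (P·r − D₀)/(P + D₀) = (€62,838.58×0.109 − €5,530.00) / (€62,838.58 + €5,530.00) = 0.019298

1.93%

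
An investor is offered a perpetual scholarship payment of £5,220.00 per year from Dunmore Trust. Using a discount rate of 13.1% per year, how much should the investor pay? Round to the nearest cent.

Level perpetuity: PV = C / r = £5,220.00 / 0.131 = £39,847.33

£39847.33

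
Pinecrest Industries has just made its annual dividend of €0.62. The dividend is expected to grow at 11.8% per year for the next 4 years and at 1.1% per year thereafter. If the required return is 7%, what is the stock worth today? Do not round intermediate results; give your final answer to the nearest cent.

€15.43

D_1 = 0.69316
D_2 = 0.77495
D_3 = 0.86640
D_4 = 0.96863
Terminal value at year 4: TV = D_4×(1+g_2)/(r−g_2) = 0.97929/0.059 = 16.59809
P_0 = D_1/(1+r)^1 + D_2/(1+r)^2 + D_3/(1+r)^3 + D_4/(1+r)^4 + TV/(1+r)^4
    = 0.64781 + 0.67687 + 0.70724 + 0.73896 + 12.66260 = 15.43349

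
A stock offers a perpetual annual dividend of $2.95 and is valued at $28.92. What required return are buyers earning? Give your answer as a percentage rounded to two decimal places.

P = C/r ⇒ r = C/P = $2.95/$28.92 = 0.102006

10.20%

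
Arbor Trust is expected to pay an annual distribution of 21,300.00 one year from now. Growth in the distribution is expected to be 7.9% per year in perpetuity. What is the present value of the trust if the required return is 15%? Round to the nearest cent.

Growing perpetuity: P = D₁ / (r − g) = 21,300.0000 / (0.15 − 0.079) = 300,000.00

300000.00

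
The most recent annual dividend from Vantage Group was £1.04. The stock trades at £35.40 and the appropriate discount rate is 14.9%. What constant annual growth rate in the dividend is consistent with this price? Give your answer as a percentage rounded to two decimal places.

P = D₀(1+g)/(r−g) ⇒ P(r−g) = D₀(1+g) ⇒ g(P+D₀) = P·r − D₀
g = (P·r − D₀)/(P + D₀) = (£35.40×0.149 − £1.04) / (£35.40 + £1.04) = 0.116207

11.62%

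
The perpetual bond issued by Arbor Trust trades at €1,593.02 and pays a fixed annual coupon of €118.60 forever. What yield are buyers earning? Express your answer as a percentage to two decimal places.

P = C/r ⇒ r = C/P = €118.60/€1,593.02 = 0.074450

7.44%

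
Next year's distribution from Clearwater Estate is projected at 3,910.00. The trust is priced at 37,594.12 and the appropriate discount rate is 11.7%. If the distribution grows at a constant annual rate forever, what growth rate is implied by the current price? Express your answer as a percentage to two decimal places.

P = D₁/(r−g) ⇒ g = r − D₁/P = 0.117 − 3,910.00/37,594.12 = 0.012994

1.30%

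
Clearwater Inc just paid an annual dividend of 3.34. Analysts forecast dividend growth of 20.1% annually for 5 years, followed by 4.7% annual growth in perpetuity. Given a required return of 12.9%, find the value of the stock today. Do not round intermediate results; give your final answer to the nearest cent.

78.27

D_1 = 4.01134
D_2 = 4.81762
D_3 = 5.78596
D_4 = 6.94894
D_5 = 8.34568
Terminal value at year 5: TV = D_5×(1+g_2)/(r−g_2) = 8.73792/0.082 = 106.56003
P_0 = D_1/(1+r)^1 + D_2/(1+r)^2 + D_3/(1+r)^3 + D_4/(1+r)^4 + D_5/(1+r)^5 + TV/(1+r)^5
    = 3.55300 + 3.77959 + 4.02063 + 4.27703 + 4.54979 + 58.09311 = 78.27316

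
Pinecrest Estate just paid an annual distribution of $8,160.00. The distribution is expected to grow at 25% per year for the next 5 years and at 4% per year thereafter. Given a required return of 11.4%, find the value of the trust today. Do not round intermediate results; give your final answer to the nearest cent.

$262402.37

D_1 = 10200.00000
D_2 = 12750.00000
D_3 = 15937.50000
D_4 = 19921.87500
D_5 = 24902.34375
Terminal value at year 5: TV = D_5×(1+g_2)/(r−g_2) = 25898.43750/0.074 = 349978.88514
P_0 = D_1/(1+r)^1 + D_2/(1+r)^2 + D_3/(1+r)^3 + D_4/(1+r)^4 + D_5/(1+r)^5 + TV/(1+r)^5
    = 9156.19390 + 10274.00572 + 11528.28290 + 12935.68548 + 14514.90740 + 203993.29322 = 262402.36862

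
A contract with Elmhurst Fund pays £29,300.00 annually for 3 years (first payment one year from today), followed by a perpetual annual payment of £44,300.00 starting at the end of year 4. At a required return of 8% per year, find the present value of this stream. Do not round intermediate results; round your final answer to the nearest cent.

PV of 3-year annuity: £29,300.00 × [1 − (1+0.08)^−3] / 0.08 = 75508.94173
Perpetuity value at year 3: £44,300.00 / 0.08 = 553750.00000
PV of perpetuity: 553750.00000 / (1+0.08)^3 = 439584.60346
Total PV = 75508.94173 + 439584.60346 = 515093.54519

£515093.55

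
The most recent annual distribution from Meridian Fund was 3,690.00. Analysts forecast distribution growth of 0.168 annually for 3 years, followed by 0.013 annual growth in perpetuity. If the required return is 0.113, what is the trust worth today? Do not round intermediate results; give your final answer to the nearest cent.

D_1 = 4309.92000
D_2 = 5033.98656
D_3 = 5879.69630
Terminal value at year 3: TV = D_3×(1+g_2)/(r−g_2) = 5956.13235/0.1 = 59561.32354
P_0 = D_1/(1+r)^1 + D_2/(1+r)^2 + D_3/(1+r)^3 + TV/(1+r)^3
    = 3872.34501 + 4063.70079 + 4264.51260 + 43199.51259 = 55400.07099

55400.07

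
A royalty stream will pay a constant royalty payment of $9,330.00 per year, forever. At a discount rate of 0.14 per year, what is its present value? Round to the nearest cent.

$66642.86

Level perpetuity: PV = C / r = $9,330.00 / 0.14 = $66,642.86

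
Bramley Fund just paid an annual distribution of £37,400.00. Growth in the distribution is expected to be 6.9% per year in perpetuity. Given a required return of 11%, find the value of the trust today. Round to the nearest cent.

D₁ = D₀ × (1 + g) = £37,400.00 × 1.069 = £39,980.6000
Growing perpetuity: P = D₁ / (r − g) = £39,980.6000 / (0.11 − 0.069) = £975,136.59

£975136.59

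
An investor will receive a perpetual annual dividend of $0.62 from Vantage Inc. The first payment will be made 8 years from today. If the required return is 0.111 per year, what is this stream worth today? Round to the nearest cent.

Value at end of year 7: C / r = $0.62 / 0.111 = $5.5856
Discount to today: PV = $5.5856 / (1 + 0.111)^7 = $5.5856 / 2.089288 = $2.67

$2.67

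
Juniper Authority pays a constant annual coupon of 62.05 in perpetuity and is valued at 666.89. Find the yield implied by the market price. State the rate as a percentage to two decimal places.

9.30%

P = C/r ⇒ r = C/P = 62.05/666.89 = 0.093044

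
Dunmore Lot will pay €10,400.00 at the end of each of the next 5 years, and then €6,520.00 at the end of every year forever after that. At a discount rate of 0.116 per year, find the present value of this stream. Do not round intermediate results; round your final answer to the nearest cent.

PV of 5-year annuity: €10,400.00 × [1 − (1+0.116)^−5] / 0.116 = 37864.16282
Perpetuity value at year 5: €6,520.00 / 0.116 = 56206.89655
PV of perpetuity: 56206.89655 / (1+0.116)^5 = 32468.97909
Total PV = 37864.16282 + 32468.97909 = 70333.14191

€70333.14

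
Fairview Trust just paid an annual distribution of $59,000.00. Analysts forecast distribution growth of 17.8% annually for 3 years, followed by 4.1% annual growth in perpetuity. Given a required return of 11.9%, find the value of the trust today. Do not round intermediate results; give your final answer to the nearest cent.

D_1 = 69502.00000
D_2 = 81873.35600
D_3 = 96446.81337
Terminal value at year 3: TV = D_3×(1+g_2)/(r−g_2) = 100401.13272/0.078 = 1287194.00918
P_0 = D_1/(1+r)^1 + D_2/(1+r)^2 + D_3/(1+r)^3 + TV/(1+r)^3
    = 62110.81323 + 65385.64610 + 68833.14665 + 918657.76489 = 1114987.37086

$1114987.37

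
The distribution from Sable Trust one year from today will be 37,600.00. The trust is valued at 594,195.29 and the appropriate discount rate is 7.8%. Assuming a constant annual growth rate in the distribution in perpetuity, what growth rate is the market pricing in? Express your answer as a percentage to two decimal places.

1.47%

P = D₁/(r−g) ⇒ g = r − D₁/P = 0.078 − 37,600.00/594,195.29 = 0.014721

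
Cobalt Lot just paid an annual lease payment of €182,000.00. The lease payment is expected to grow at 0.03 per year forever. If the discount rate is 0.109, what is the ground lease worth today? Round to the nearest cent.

D₁ = D₀ × (1 + g) = €182,000.00 × 1.03 = €187,460.0000
Growing perpetuity: P = D₁ / (r − g) = €187,460.0000 / (0.109 − 0.03) = €2,372,911.39

€2372911.39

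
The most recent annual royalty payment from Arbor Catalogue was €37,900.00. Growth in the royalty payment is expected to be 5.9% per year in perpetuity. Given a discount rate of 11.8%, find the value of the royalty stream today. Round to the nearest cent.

€680272.88

D₁ = D₀ × (1 + g) = €37,900.00 × 1.059 = €40,136.1000
Growing perpetuity: P = D₁ / (r − g) = €40,136.1000 / (0.118 − 0.059) = €680,272.88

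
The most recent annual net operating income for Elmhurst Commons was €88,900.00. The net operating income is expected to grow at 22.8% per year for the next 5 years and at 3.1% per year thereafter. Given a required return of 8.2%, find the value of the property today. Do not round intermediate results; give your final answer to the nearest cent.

€4044386.43

D_1 = 109169.20000
D_2 = 134059.77760
D_3 = 164625.40689
D_4 = 202159.99966
D_5 = 248252.47959
Terminal value at year 5: TV = D_5×(1+g_2)/(r−g_2) = 255948.30646/0.051 = 5018594.24422
P_0 = D_1/(1+r)^1 + D_2/(1+r)^2 + D_3/(1+r)^3 + D_4/(1+r)^4 + D_5/(1+r)^5 + TV/(1+r)^5
    = 100895.74861 + 114510.14723 + 129961.60887 + 147498.01819 + 167400.70827 + 3384120.20043 = 4044386.43159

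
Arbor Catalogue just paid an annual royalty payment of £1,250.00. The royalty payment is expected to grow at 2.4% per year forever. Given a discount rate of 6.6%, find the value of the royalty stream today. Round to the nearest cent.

£30476.19

D₁ = D₀ × (1 + g) = £1,250.00 × 1.024 = £1,280.0000
Growing perpetuity: P = D₁ / (r − g) = £1,280.0000 / (0.066 − 0.024) = £30,476.19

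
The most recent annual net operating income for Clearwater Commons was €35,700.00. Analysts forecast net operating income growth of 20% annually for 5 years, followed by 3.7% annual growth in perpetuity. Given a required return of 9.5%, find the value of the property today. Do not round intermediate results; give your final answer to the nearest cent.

D_1 = 42840.00000
D_2 = 51408.00000
D_3 = 61689.60000
D_4 = 74027.52000
D_5 = 88833.02400
Terminal value at year 5: TV = D_5×(1+g_2)/(r−g_2) = 92119.84589/0.058 = 1588273.20497
P_0 = D_1/(1+r)^1 + D_2/(1+r)^2 + D_3/(1+r)^3 + D_4/(1+r)^4 + D_5/(1+r)^5 + TV/(1+r)^5
    = 39123.28767 + 42874.83580 + 46986.12143 + 51491.63992 + 56429.19444 + 1008915.07982 = 1245820.15908

€1245820.16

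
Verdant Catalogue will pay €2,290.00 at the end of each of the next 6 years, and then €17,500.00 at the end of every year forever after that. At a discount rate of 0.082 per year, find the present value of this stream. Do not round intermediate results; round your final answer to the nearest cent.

PV of 6-year annuity: €2,290.00 × [1 − (1+0.082)^−6] / 0.082 = 10522.46897
Perpetuity value at year 6: €17,500.00 / 0.082 = 213414.63415
PV of perpetuity: 213414.63415 / (1+0.082)^6 = 133002.75338
Total PV = 10522.46897 + 133002.75338 = 143525.22235

€143525.22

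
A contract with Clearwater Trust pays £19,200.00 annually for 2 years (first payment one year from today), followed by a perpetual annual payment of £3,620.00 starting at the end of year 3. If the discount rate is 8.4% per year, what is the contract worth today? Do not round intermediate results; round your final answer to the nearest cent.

£70726.87

PV of 2-year annuity: £19,200.00 × [1 − (1+0.084)^−2] / 0.084 = 34051.82391
Perpetuity value at year 2: £3,620.00 / 0.084 = 43095.23810
PV of perpetuity: 43095.23810 / (1+0.084)^2 = 36675.05046
Total PV = 34051.82391 + 36675.05046 = 70726.87437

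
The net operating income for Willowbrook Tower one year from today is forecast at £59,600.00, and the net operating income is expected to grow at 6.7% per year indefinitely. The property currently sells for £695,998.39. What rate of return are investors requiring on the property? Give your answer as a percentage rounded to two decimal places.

15.26%

P = D₁/(r − g) ⇒ r = D₁/P + g = £59,600.0000/£695,998.39 + 0.067 = 0.085632 + 0.067 = 0.152632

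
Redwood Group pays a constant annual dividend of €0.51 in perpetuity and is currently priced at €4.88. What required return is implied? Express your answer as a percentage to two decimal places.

P = C/r ⇒ r = C/P = €0.51/€4.88 = 0.104508

10.45%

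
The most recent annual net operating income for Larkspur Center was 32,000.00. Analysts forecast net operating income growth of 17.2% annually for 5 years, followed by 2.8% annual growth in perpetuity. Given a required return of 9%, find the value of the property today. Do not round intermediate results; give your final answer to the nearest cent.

962472.80

D_1 = 37504.00000
D_2 = 43954.68800
D_3 = 51514.89434
D_4 = 60375.45616
D_5 = 70760.03462
Terminal value at year 5: TV = D_5×(1+g_2)/(r−g_2) = 72741.31559/0.062 = 1173247.02566
P_0 = D_1/(1+r)^1 + D_2/(1+r)^2 + D_3/(1+r)^3 + D_4/(1+r)^4 + D_5/(1+r)^5 + TV/(1+r)^5
    = 34407.33945 + 36995.78150 + 39778.95038 + 42771.49527 + 45989.16740 + 762530.06586 = 962472.79986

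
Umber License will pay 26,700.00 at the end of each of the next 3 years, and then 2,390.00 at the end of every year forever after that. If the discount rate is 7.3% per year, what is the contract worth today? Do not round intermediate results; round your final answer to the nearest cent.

96188.78

PV of 3-year annuity: 26,700.00 × [1 − (1+0.073)^−3] / 0.073 = 69686.94803
Perpetuity value at year 3: 2,390.00 / 0.073 = 32739.72603
PV of perpetuity: 32739.72603 / (1+0.073)^3 = 26501.83068
Total PV = 69686.94803 + 26501.83068 = 96188.77871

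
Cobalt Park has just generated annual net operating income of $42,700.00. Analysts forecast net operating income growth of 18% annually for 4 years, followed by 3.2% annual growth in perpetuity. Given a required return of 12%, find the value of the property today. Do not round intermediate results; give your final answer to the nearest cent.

$811927.48

D_1 = 50386.00000
D_2 = 59455.48000
D_3 = 70157.46640
D_4 = 82785.81035
Terminal value at year 4: TV = D_4×(1+g_2)/(r−g_2) = 85434.95628/0.088 = 970851.77595
P_0 = D_1/(1+r)^1 + D_2/(1+r)^2 + D_3/(1+r)^3 + D_4/(1+r)^4 + TV/(1+r)^4
    = 44987.50000 + 47397.54464 + 49936.69882 + 52611.87911 + 616993.85507 = 811927.47764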